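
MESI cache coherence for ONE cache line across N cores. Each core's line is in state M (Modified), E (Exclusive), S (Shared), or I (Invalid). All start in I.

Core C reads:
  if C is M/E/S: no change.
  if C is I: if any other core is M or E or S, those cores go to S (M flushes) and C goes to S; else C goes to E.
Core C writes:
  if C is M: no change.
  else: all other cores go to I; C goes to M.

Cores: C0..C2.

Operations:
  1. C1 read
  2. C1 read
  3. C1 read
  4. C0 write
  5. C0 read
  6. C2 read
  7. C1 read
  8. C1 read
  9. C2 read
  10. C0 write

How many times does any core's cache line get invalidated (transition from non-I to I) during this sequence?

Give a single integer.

Op 1: C1 read [C1 read from I: no other sharers -> C1=E (exclusive)] -> [I,E,I] (invalidations this op: 0; running total: 0)
Op 2: C1 read [C1 read: already in E, no change] -> [I,E,I] (invalidations this op: 0; running total: 0)
Op 3: C1 read [C1 read: already in E, no change] -> [I,E,I] (invalidations this op: 0; running total: 0)
Op 4: C0 write [C0 write: invalidate ['C1=E'] -> C0=M] -> [M,I,I] (invalidations this op: 1; running total: 1)
Op 5: C0 read [C0 read: already in M, no change] -> [M,I,I] (invalidations this op: 0; running total: 1)
Op 6: C2 read [C2 read from I: others=['C0=M'] -> C2=S, others downsized to S] -> [S,I,S] (invalidations this op: 0; running total: 1)
Op 7: C1 read [C1 read from I: others=['C0=S', 'C2=S'] -> C1=S, others downsized to S] -> [S,S,S] (invalidations this op: 0; running total: 1)
Op 8: C1 read [C1 read: already in S, no change] -> [S,S,S] (invalidations this op: 0; running total: 1)
Op 9: C2 read [C2 read: already in S, no change] -> [S,S,S] (invalidations this op: 0; running total: 1)
Op 10: C0 write [C0 write: invalidate ['C1=S', 'C2=S'] -> C0=M] -> [M,I,I] (invalidations this op: 2; running total: 3)

Answer: 3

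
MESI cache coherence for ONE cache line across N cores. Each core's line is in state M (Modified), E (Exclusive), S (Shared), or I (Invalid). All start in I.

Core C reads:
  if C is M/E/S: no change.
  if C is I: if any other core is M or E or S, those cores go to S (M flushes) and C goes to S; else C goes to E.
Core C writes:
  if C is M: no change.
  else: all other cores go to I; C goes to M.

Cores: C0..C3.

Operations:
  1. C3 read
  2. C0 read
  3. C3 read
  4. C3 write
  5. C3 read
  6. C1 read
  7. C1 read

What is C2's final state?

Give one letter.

Op 1: C3 read [C3 read from I: no other sharers -> C3=E (exclusive)] -> [I,I,I,E]
Op 2: C0 read [C0 read from I: others=['C3=E'] -> C0=S, others downsized to S] -> [S,I,I,S]
Op 3: C3 read [C3 read: already in S, no change] -> [S,I,I,S]
Op 4: C3 write [C3 write: invalidate ['C0=S'] -> C3=M] -> [I,I,I,M]
Op 5: C3 read [C3 read: already in M, no change] -> [I,I,I,M]
Op 6: C1 read [C1 read from I: others=['C3=M'] -> C1=S, others downsized to S] -> [I,S,I,S]
Op 7: C1 read [C1 read: already in S, no change] -> [I,S,I,S]

Answer: I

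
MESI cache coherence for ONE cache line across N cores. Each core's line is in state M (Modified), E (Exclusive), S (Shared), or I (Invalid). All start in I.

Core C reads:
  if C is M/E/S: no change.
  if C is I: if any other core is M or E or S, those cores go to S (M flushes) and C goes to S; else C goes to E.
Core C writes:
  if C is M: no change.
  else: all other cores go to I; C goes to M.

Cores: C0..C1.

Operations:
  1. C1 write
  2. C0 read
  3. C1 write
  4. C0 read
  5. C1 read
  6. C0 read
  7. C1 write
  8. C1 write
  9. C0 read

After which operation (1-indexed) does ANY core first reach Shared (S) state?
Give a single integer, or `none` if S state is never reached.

Op 1: C1 write [C1 write: invalidate none -> C1=M] -> [I,M]
Op 2: C0 read [C0 read from I: others=['C1=M'] -> C0=S, others downsized to S] -> [S,S]
  -> First S state at op 2; remaining ops need not be traced.

Answer: 2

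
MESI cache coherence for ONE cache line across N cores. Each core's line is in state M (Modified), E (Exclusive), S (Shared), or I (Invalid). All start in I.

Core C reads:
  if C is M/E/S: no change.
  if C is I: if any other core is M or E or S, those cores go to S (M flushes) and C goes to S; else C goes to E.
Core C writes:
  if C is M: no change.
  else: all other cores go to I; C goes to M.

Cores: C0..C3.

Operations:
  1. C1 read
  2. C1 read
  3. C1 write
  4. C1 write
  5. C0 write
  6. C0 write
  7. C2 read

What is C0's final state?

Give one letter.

Op 1: C1 read [C1 read from I: no other sharers -> C1=E (exclusive)] -> [I,E,I,I]
Op 2: C1 read [C1 read: already in E, no change] -> [I,E,I,I]
Op 3: C1 write [C1 write: invalidate none -> C1=M] -> [I,M,I,I]
Op 4: C1 write [C1 write: already M (modified), no change] -> [I,M,I,I]
Op 5: C0 write [C0 write: invalidate ['C1=M'] -> C0=M] -> [M,I,I,I]
Op 6: C0 write [C0 write: already M (modified), no change] -> [M,I,I,I]
Op 7: C2 read [C2 read from I: others=['C0=M'] -> C2=S, others downsized to S] -> [S,I,S,I]

Answer: S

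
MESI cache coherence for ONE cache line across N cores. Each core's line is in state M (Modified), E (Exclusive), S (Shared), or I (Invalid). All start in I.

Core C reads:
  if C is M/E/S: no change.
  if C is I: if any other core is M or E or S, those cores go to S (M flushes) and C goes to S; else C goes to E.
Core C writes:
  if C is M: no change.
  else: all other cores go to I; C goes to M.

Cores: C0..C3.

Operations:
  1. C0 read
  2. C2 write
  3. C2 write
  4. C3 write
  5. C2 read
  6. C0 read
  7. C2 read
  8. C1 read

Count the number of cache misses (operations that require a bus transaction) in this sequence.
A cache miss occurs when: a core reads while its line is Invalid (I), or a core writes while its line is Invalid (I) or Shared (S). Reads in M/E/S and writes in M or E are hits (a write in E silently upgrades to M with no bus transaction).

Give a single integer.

Answer: 6

Derivation:
Op 1: C0 read [C0 read from I: no other sharers -> C0=E (exclusive)] -> [E,I,I,I] [MISS #1: read from I]
Op 2: C2 write [C2 write: invalidate ['C0=E'] -> C2=M] -> [I,I,M,I] [MISS #2: write from I]
Op 3: C2 write [C2 write: already M (modified), no change] -> [I,I,M,I] [hit: write from M]
Op 4: C3 write [C3 write: invalidate ['C2=M'] -> C3=M] -> [I,I,I,M] [MISS #3: write from I]
Op 5: C2 read [C2 read from I: others=['C3=M'] -> C2=S, others downsized to S] -> [I,I,S,S] [MISS #4: read from I]
Op 6: C0 read [C0 read from I: others=['C2=S', 'C3=S'] -> C0=S, others downsized to S] -> [S,I,S,S] [MISS #5: read from I]
Op 7: C2 read [C2 read: already in S, no change] -> [S,I,S,S] [hit: read from S]
Op 8: C1 read [C1 read from I: others=['C0=S', 'C2=S', 'C3=S'] -> C1=S, others downsized to S] -> [S,S,S,S] [MISS #6: read from I]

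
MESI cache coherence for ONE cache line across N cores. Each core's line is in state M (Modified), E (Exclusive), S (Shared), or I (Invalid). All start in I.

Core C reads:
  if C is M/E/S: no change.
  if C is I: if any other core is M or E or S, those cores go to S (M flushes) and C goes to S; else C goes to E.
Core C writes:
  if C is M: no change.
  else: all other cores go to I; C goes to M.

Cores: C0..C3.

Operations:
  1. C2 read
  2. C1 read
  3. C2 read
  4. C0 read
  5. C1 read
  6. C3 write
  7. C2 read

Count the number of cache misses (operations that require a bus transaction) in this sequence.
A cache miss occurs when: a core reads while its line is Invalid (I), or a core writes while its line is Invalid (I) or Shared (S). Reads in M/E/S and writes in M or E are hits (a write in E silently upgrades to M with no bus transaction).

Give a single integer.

Answer: 5

Derivation:
Op 1: C2 read [C2 read from I: no other sharers -> C2=E (exclusive)] -> [I,I,E,I] [MISS #1: read from I]
Op 2: C1 read [C1 read from I: others=['C2=E'] -> C1=S, others downsized to S] -> [I,S,S,I] [MISS #2: read from I]
Op 3: C2 read [C2 read: already in S, no change] -> [I,S,S,I] [hit: read from S]
Op 4: C0 read [C0 read from I: others=['C1=S', 'C2=S'] -> C0=S, others downsized to S] -> [S,S,S,I] [MISS #3: read from I]
Op 5: C1 read [C1 read: already in S, no change] -> [S,S,S,I] [hit: read from S]
Op 6: C3 write [C3 write: invalidate ['C0=S', 'C1=S', 'C2=S'] -> C3=M] -> [I,I,I,M] [MISS #4: write from I]
Op 7: C2 read [C2 read from I: others=['C3=M'] -> C2=S, others downsized to S] -> [I,I,S,S] [MISS #5: read from I]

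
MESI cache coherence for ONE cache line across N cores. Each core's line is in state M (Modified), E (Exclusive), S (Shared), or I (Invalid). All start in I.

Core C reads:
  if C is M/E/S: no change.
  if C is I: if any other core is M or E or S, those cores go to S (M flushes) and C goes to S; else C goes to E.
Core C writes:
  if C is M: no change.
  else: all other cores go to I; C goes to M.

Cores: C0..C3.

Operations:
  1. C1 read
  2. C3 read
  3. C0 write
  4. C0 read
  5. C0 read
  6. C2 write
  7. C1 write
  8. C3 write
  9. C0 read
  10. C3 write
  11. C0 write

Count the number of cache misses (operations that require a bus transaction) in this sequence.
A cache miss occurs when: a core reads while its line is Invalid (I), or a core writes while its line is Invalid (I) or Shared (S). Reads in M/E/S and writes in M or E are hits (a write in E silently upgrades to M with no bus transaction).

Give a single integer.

Op 1: C1 read [C1 read from I: no other sharers -> C1=E (exclusive)] -> [I,E,I,I] [MISS #1: read from I]
Op 2: C3 read [C3 read from I: others=['C1=E'] -> C3=S, others downsized to S] -> [I,S,I,S] [MISS #2: read from I]
Op 3: C0 write [C0 write: invalidate ['C1=S', 'C3=S'] -> C0=M] -> [M,I,I,I] [MISS #3: write from I]
Op 4: C0 read [C0 read: already in M, no change] -> [M,I,I,I] [hit: read from M]
Op 5: C0 read [C0 read: already in M, no change] -> [M,I,I,I] [hit: read from M]
Op 6: C2 write [C2 write: invalidate ['C0=M'] -> C2=M] -> [I,I,M,I] [MISS #4: write from I]
Op 7: C1 write [C1 write: invalidate ['C2=M'] -> C1=M] -> [I,M,I,I] [MISS #5: write from I]
Op 8: C3 write [C3 write: invalidate ['C1=M'] -> C3=M] -> [I,I,I,M] [MISS #6: write from I]
Op 9: C0 read [C0 read from I: others=['C3=M'] -> C0=S, others downsized to S] -> [S,I,I,S] [MISS #7: read from I]
Op 10: C3 write [C3 write: invalidate ['C0=S'] -> C3=M] -> [I,I,I,M] [MISS #8: write from S]
Op 11: C0 write [C0 write: invalidate ['C3=M'] -> C0=M] -> [M,I,I,I] [MISS #9: write from I]

Answer: 9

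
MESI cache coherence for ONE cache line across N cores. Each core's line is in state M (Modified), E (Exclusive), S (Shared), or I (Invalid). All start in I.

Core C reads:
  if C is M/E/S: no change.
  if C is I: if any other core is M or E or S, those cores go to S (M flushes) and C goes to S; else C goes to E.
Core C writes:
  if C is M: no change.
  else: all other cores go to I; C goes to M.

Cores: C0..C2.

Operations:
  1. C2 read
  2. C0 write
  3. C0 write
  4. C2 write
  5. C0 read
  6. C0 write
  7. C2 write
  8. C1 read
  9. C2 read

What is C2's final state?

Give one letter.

Op 1: C2 read [C2 read from I: no other sharers -> C2=E (exclusive)] -> [I,I,E]
Op 2: C0 write [C0 write: invalidate ['C2=E'] -> C0=M] -> [M,I,I]
Op 3: C0 write [C0 write: already M (modified), no change] -> [M,I,I]
Op 4: C2 write [C2 write: invalidate ['C0=M'] -> C2=M] -> [I,I,M]
Op 5: C0 read [C0 read from I: others=['C2=M'] -> C0=S, others downsized to S] -> [S,I,S]
Op 6: C0 write [C0 write: invalidate ['C2=S'] -> C0=M] -> [M,I,I]
Op 7: C2 write [C2 write: invalidate ['C0=M'] -> C2=M] -> [I,I,M]
Op 8: C1 read [C1 read from I: others=['C2=M'] -> C1=S, others downsized to S] -> [I,S,S]
Op 9: C2 read [C2 read: already in S, no change] -> [I,S,S]

Answer: S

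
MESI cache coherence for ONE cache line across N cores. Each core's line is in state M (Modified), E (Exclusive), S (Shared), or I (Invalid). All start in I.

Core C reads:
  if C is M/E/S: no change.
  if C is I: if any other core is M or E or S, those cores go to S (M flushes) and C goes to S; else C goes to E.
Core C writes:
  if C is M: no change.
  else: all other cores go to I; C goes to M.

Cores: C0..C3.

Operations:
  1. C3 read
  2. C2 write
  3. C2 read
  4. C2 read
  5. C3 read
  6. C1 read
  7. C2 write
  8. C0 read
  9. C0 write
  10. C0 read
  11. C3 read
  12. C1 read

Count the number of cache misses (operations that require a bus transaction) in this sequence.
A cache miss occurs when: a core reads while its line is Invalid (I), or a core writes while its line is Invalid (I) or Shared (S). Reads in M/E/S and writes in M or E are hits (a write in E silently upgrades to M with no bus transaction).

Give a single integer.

Op 1: C3 read [C3 read from I: no other sharers -> C3=E (exclusive)] -> [I,I,I,E] [MISS #1: read from I]
Op 2: C2 write [C2 write: invalidate ['C3=E'] -> C2=M] -> [I,I,M,I] [MISS #2: write from I]
Op 3: C2 read [C2 read: already in M, no change] -> [I,I,M,I] [hit: read from M]
Op 4: C2 read [C2 read: already in M, no change] -> [I,I,M,I] [hit: read from M]
Op 5: C3 read [C3 read from I: others=['C2=M'] -> C3=S, others downsized to S] -> [I,I,S,S] [MISS #3: read from I]
Op 6: C1 read [C1 read from I: others=['C2=S', 'C3=S'] -> C1=S, others downsized to S] -> [I,S,S,S] [MISS #4: read from I]
Op 7: C2 write [C2 write: invalidate ['C1=S', 'C3=S'] -> C2=M] -> [I,I,M,I] [MISS #5: write from S]
Op 8: C0 read [C0 read from I: others=['C2=M'] -> C0=S, others downsized to S] -> [S,I,S,I] [MISS #6: read from I]
Op 9: C0 write [C0 write: invalidate ['C2=S'] -> C0=M] -> [M,I,I,I] [MISS #7: write from S]
Op 10: C0 read [C0 read: already in M, no change] -> [M,I,I,I] [hit: read from M]
Op 11: C3 read [C3 read from I: others=['C0=M'] -> C3=S, others downsized to S] -> [S,I,I,S] [MISS #8: read from I]
Op 12: C1 read [C1 read from I: others=['C0=S', 'C3=S'] -> C1=S, others downsized to S] -> [S,S,I,S] [MISS #9: read from I]

Answer: 9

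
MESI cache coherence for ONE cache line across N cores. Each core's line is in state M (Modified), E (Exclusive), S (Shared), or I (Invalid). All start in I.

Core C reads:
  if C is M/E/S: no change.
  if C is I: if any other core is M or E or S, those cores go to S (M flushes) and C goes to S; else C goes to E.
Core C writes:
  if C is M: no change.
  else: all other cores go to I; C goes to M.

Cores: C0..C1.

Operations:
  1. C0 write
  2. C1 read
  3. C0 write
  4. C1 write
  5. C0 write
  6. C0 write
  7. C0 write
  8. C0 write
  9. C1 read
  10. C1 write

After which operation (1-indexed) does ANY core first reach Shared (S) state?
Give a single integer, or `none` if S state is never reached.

Answer: 2

Derivation:
Op 1: C0 write [C0 write: invalidate none -> C0=M] -> [M,I]
Op 2: C1 read [C1 read from I: others=['C0=M'] -> C1=S, others downsized to S] -> [S,S]
  -> First S state at op 2; remaining ops need not be traced.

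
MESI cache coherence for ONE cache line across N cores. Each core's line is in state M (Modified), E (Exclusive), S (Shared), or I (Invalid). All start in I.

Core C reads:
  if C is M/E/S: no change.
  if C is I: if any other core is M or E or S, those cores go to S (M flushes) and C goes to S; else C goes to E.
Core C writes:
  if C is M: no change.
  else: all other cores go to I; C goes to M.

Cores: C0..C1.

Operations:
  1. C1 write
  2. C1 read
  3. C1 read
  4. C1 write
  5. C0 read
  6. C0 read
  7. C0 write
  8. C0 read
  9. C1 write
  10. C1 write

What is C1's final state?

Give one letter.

Answer: M

Derivation:
Op 1: C1 write [C1 write: invalidate none -> C1=M] -> [I,M]
Op 2: C1 read [C1 read: already in M, no change] -> [I,M]
Op 3: C1 read [C1 read: already in M, no change] -> [I,M]
Op 4: C1 write [C1 write: already M (modified), no change] -> [I,M]
Op 5: C0 read [C0 read from I: others=['C1=M'] -> C0=S, others downsized to S] -> [S,S]
Op 6: C0 read [C0 read: already in S, no change] -> [S,S]
Op 7: C0 write [C0 write: invalidate ['C1=S'] -> C0=M] -> [M,I]
Op 8: C0 read [C0 read: already in M, no change] -> [M,I]
Op 9: C1 write [C1 write: invalidate ['C0=M'] -> C1=M] -> [I,M]
Op 10: C1 write [C1 write: already M (modified), no change] -> [I,M]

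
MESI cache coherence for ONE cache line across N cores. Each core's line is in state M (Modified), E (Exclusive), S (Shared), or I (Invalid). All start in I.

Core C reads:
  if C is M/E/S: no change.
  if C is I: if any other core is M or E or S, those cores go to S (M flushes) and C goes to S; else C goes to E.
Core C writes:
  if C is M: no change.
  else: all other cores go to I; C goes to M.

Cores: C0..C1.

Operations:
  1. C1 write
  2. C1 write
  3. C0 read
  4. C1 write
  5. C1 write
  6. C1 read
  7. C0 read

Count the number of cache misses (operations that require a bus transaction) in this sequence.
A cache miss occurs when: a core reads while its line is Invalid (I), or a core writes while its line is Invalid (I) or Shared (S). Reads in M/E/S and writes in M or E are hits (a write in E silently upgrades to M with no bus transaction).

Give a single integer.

Answer: 4

Derivation:
Op 1: C1 write [C1 write: invalidate none -> C1=M] -> [I,M] [MISS #1: write from I]
Op 2: C1 write [C1 write: already M (modified), no change] -> [I,M] [hit: write from M]
Op 3: C0 read [C0 read from I: others=['C1=M'] -> C0=S, others downsized to S] -> [S,S] [MISS #2: read from I]
Op 4: C1 write [C1 write: invalidate ['C0=S'] -> C1=M] -> [I,M] [MISS #3: write from S]
Op 5: C1 write [C1 write: already M (modified), no change] -> [I,M] [hit: write from M]
Op 6: C1 read [C1 read: already in M, no change] -> [I,M] [hit: read from M]
Op 7: C0 read [C0 read from I: others=['C1=M'] -> C0=S, others downsized to S] -> [S,S] [MISS #4: read from I]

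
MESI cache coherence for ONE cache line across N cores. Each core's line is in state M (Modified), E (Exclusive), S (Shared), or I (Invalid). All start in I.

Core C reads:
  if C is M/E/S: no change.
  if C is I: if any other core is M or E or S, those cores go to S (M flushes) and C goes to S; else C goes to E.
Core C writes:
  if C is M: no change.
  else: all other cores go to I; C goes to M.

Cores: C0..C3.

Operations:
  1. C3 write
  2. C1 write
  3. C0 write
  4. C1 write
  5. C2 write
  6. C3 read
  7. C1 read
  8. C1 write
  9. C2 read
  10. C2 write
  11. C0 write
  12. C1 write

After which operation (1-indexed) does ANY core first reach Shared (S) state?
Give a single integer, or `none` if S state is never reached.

Answer: 6

Derivation:
Op 1: C3 write [C3 write: invalidate none -> C3=M] -> [I,I,I,M]
Op 2: C1 write [C1 write: invalidate ['C3=M'] -> C1=M] -> [I,M,I,I]
Op 3: C0 write [C0 write: invalidate ['C1=M'] -> C0=M] -> [M,I,I,I]
Op 4: C1 write [C1 write: invalidate ['C0=M'] -> C1=M] -> [I,M,I,I]
Op 5: C2 write [C2 write: invalidate ['C1=M'] -> C2=M] -> [I,I,M,I]
Op 6: C3 read [C3 read from I: others=['C2=M'] -> C3=S, others downsized to S] -> [I,I,S,S]
  -> First S state at op 6; remaining ops need not be traced.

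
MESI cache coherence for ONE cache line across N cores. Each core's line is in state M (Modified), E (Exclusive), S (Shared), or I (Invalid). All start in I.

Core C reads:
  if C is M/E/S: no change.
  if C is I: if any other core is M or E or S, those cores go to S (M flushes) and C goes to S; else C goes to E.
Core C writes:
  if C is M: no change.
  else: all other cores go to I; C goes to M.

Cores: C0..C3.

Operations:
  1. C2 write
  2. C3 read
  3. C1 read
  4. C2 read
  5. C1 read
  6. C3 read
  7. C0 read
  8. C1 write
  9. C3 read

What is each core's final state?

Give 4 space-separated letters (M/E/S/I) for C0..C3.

Answer: I S I S

Derivation:
Op 1: C2 write [C2 write: invalidate none -> C2=M] -> [I,I,M,I]
Op 2: C3 read [C3 read from I: others=['C2=M'] -> C3=S, others downsized to S] -> [I,I,S,S]
Op 3: C1 read [C1 read from I: others=['C2=S', 'C3=S'] -> C1=S, others downsized to S] -> [I,S,S,S]
Op 4: C2 read [C2 read: already in S, no change] -> [I,S,S,S]
Op 5: C1 read [C1 read: already in S, no change] -> [I,S,S,S]
Op 6: C3 read [C3 read: already in S, no change] -> [I,S,S,S]
Op 7: C0 read [C0 read from I: others=['C1=S', 'C2=S', 'C3=S'] -> C0=S, others downsized to S] -> [S,S,S,S]
Op 8: C1 write [C1 write: invalidate ['C0=S', 'C2=S', 'C3=S'] -> C1=M] -> [I,M,I,I]
Op 9: C3 read [C3 read from I: others=['C1=M'] -> C3=S, others downsized to S] -> [I,S,I,S]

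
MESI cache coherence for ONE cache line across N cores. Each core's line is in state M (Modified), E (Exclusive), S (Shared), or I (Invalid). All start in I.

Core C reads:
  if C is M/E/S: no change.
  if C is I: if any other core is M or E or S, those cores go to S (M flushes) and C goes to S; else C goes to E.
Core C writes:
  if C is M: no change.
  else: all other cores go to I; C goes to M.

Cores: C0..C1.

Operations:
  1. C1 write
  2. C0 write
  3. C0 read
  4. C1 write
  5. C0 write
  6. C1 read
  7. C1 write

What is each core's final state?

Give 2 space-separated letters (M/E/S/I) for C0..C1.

Op 1: C1 write [C1 write: invalidate none -> C1=M] -> [I,M]
Op 2: C0 write [C0 write: invalidate ['C1=M'] -> C0=M] -> [M,I]
Op 3: C0 read [C0 read: already in M, no change] -> [M,I]
Op 4: C1 write [C1 write: invalidate ['C0=M'] -> C1=M] -> [I,M]
Op 5: C0 write [C0 write: invalidate ['C1=M'] -> C0=M] -> [M,I]
Op 6: C1 read [C1 read from I: others=['C0=M'] -> C1=S, others downsized to S] -> [S,S]
Op 7: C1 write [C1 write: invalidate ['C0=S'] -> C1=M] -> [I,M]

Answer: I M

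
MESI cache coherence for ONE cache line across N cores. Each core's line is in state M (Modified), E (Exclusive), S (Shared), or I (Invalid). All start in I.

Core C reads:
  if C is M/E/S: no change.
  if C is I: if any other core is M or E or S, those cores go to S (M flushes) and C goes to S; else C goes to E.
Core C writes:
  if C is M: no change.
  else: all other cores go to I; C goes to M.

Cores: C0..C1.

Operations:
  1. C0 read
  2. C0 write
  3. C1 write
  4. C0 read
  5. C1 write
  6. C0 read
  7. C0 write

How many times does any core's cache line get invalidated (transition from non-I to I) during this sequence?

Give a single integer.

Answer: 3

Derivation:
Op 1: C0 read [C0 read from I: no other sharers -> C0=E (exclusive)] -> [E,I] (invalidations this op: 0; running total: 0)
Op 2: C0 write [C0 write: invalidate none -> C0=M] -> [M,I] (invalidations this op: 0; running total: 0)
Op 3: C1 write [C1 write: invalidate ['C0=M'] -> C1=M] -> [I,M] (invalidations this op: 1; running total: 1)
Op 4: C0 read [C0 read from I: others=['C1=M'] -> C0=S, others downsized to S] -> [S,S] (invalidations this op: 0; running total: 1)
Op 5: C1 write [C1 write: invalidate ['C0=S'] -> C1=M] -> [I,M] (invalidations this op: 1; running total: 2)
Op 6: C0 read [C0 read from I: others=['C1=M'] -> C0=S, others downsized to S] -> [S,S] (invalidations this op: 0; running total: 2)
Op 7: C0 write [C0 write: invalidate ['C1=S'] -> C0=M] -> [M,I] (invalidations this op: 1; running total: 3)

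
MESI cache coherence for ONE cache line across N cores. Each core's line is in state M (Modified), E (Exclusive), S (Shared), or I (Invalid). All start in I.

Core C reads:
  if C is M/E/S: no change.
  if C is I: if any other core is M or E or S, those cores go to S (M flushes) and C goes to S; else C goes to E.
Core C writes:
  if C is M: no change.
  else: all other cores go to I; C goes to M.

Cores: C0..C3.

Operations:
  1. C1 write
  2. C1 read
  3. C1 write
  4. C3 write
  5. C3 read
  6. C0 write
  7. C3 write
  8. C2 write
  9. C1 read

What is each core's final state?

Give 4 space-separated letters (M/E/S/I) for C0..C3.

Op 1: C1 write [C1 write: invalidate none -> C1=M] -> [I,M,I,I]
Op 2: C1 read [C1 read: already in M, no change] -> [I,M,I,I]
Op 3: C1 write [C1 write: already M (modified), no change] -> [I,M,I,I]
Op 4: C3 write [C3 write: invalidate ['C1=M'] -> C3=M] -> [I,I,I,M]
Op 5: C3 read [C3 read: already in M, no change] -> [I,I,I,M]
Op 6: C0 write [C0 write: invalidate ['C3=M'] -> C0=M] -> [M,I,I,I]
Op 7: C3 write [C3 write: invalidate ['C0=M'] -> C3=M] -> [I,I,I,M]
Op 8: C2 write [C2 write: invalidate ['C3=M'] -> C2=M] -> [I,I,M,I]
Op 9: C1 read [C1 read from I: others=['C2=M'] -> C1=S, others downsized to S] -> [I,S,S,I]

Answer: I S S I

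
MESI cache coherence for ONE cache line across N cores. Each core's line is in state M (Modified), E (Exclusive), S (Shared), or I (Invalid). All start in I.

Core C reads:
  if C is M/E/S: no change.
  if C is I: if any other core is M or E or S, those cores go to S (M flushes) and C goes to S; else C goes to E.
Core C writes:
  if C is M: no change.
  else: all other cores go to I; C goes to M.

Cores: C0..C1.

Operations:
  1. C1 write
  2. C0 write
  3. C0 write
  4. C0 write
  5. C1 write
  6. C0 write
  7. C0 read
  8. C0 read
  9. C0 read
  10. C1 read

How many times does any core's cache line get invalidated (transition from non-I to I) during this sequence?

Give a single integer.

Answer: 3

Derivation:
Op 1: C1 write [C1 write: invalidate none -> C1=M] -> [I,M] (invalidations this op: 0; running total: 0)
Op 2: C0 write [C0 write: invalidate ['C1=M'] -> C0=M] -> [M,I] (invalidations this op: 1; running total: 1)
Op 3: C0 write [C0 write: already M (modified), no change] -> [M,I] (invalidations this op: 0; running total: 1)
Op 4: C0 write [C0 write: already M (modified), no change] -> [M,I] (invalidations this op: 0; running total: 1)
Op 5: C1 write [C1 write: invalidate ['C0=M'] -> C1=M] -> [I,M] (invalidations this op: 1; running total: 2)
Op 6: C0 write [C0 write: invalidate ['C1=M'] -> C0=M] -> [M,I] (invalidations this op: 1; running total: 3)
Op 7: C0 read [C0 read: already in M, no change] -> [M,I] (invalidations this op: 0; running total: 3)
Op 8: C0 read [C0 read: already in M, no change] -> [M,I] (invalidations this op: 0; running total: 3)
Op 9: C0 read [C0 read: already in M, no change] -> [M,I] (invalidations this op: 0; running total: 3)
Op 10: C1 read [C1 read from I: others=['C0=M'] -> C1=S, others downsized to S] -> [S,S] (invalidations this op: 0; running total: 3)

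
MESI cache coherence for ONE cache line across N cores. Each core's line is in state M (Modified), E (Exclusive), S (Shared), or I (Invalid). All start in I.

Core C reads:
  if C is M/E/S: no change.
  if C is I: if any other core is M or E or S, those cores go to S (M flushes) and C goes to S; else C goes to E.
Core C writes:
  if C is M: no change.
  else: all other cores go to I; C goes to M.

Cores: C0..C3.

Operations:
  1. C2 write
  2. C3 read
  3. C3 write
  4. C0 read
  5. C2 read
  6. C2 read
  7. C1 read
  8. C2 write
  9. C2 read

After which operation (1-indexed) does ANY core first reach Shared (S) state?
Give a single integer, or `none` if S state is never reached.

Answer: 2

Derivation:
Op 1: C2 write [C2 write: invalidate none -> C2=M] -> [I,I,M,I]
Op 2: C3 read [C3 read from I: others=['C2=M'] -> C3=S, others downsized to S] -> [I,I,S,S]
  -> First S state at op 2; remaining ops need not be traced.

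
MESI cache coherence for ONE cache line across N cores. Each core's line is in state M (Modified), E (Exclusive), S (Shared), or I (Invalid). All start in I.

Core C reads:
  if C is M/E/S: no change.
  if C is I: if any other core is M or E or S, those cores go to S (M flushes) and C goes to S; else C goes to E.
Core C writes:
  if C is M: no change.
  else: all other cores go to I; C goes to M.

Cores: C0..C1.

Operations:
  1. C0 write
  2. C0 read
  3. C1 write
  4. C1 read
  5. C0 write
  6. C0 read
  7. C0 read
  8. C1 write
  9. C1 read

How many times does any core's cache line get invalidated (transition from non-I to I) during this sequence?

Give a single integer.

Answer: 3

Derivation:
Op 1: C0 write [C0 write: invalidate none -> C0=M] -> [M,I] (invalidations this op: 0; running total: 0)
Op 2: C0 read [C0 read: already in M, no change] -> [M,I] (invalidations this op: 0; running total: 0)
Op 3: C1 write [C1 write: invalidate ['C0=M'] -> C1=M] -> [I,M] (invalidations this op: 1; running total: 1)
Op 4: C1 read [C1 read: already in M, no change] -> [I,M] (invalidations this op: 0; running total: 1)
Op 5: C0 write [C0 write: invalidate ['C1=M'] -> C0=M] -> [M,I] (invalidations this op: 1; running total: 2)
Op 6: C0 read [C0 read: already in M, no change] -> [M,I] (invalidations this op: 0; running total: 2)
Op 7: C0 read [C0 read: already in M, no change] -> [M,I] (invalidations this op: 0; running total: 2)
Op 8: C1 write [C1 write: invalidate ['C0=M'] -> C1=M] -> [I,M] (invalidations this op: 1; running total: 3)
Op 9: C1 read [C1 read: already in M, no change] -> [I,M] (invalidations this op: 0; running total: 3)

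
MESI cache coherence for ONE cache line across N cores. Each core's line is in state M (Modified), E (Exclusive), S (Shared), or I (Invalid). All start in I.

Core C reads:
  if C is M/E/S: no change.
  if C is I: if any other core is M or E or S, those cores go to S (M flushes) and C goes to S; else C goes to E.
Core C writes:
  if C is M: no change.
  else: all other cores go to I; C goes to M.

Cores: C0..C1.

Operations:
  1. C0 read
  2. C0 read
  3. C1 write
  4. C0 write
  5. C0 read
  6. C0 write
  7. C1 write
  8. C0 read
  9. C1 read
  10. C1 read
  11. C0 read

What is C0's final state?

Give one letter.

Answer: S

Derivation:
Op 1: C0 read [C0 read from I: no other sharers -> C0=E (exclusive)] -> [E,I]
Op 2: C0 read [C0 read: already in E, no change] -> [E,I]
Op 3: C1 write [C1 write: invalidate ['C0=E'] -> C1=M] -> [I,M]
Op 4: C0 write [C0 write: invalidate ['C1=M'] -> C0=M] -> [M,I]
Op 5: C0 read [C0 read: already in M, no change] -> [M,I]
Op 6: C0 write [C0 write: already M (modified), no change] -> [M,I]
Op 7: C1 write [C1 write: invalidate ['C0=M'] -> C1=M] -> [I,M]
Op 8: C0 read [C0 read from I: others=['C1=M'] -> C0=S, others downsized to S] -> [S,S]
Op 9: C1 read [C1 read: already in S, no change] -> [S,S]
Op 10: C1 read [C1 read: already in S, no change] -> [S,S]
Op 11: C0 read [C0 read: already in S, no change] -> [S,S]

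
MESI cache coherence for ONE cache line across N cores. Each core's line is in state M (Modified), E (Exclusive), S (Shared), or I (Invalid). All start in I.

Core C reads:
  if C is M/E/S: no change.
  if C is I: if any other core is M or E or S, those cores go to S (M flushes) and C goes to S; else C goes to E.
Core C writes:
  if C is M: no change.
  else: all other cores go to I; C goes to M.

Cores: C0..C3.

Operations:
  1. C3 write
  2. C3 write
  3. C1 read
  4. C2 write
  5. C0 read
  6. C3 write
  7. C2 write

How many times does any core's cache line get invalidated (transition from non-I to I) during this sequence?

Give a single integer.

Answer: 5

Derivation:
Op 1: C3 write [C3 write: invalidate none -> C3=M] -> [I,I,I,M] (invalidations this op: 0; running total: 0)
Op 2: C3 write [C3 write: already M (modified), no change] -> [I,I,I,M] (invalidations this op: 0; running total: 0)
Op 3: C1 read [C1 read from I: others=['C3=M'] -> C1=S, others downsized to S] -> [I,S,I,S] (invalidations this op: 0; running total: 0)
Op 4: C2 write [C2 write: invalidate ['C1=S', 'C3=S'] -> C2=M] -> [I,I,M,I] (invalidations this op: 2; running total: 2)
Op 5: C0 read [C0 read from I: others=['C2=M'] -> C0=S, others downsized to S] -> [S,I,S,I] (invalidations this op: 0; running total: 2)
Op 6: C3 write [C3 write: invalidate ['C0=S', 'C2=S'] -> C3=M] -> [I,I,I,M] (invalidations this op: 2; running total: 4)
Op 7: C2 write [C2 write: invalidate ['C3=M'] -> C2=M] -> [I,I,M,I] (invalidations this op: 1; running total: 5)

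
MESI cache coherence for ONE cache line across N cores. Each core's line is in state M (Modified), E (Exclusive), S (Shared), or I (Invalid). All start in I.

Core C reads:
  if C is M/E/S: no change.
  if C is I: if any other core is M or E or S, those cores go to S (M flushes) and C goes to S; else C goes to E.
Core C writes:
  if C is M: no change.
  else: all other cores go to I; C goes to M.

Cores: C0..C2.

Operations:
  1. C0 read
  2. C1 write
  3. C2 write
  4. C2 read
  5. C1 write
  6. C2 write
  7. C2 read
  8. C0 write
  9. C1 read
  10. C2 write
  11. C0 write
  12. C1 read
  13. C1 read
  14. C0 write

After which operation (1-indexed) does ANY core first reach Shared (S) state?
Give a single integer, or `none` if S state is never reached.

Answer: 9

Derivation:
Op 1: C0 read [C0 read from I: no other sharers -> C0=E (exclusive)] -> [E,I,I]
Op 2: C1 write [C1 write: invalidate ['C0=E'] -> C1=M] -> [I,M,I]
Op 3: C2 write [C2 write: invalidate ['C1=M'] -> C2=M] -> [I,I,M]
Op 4: C2 read [C2 read: already in M, no change] -> [I,I,M]
Op 5: C1 write [C1 write: invalidate ['C2=M'] -> C1=M] -> [I,M,I]
Op 6: C2 write [C2 write: invalidate ['C1=M'] -> C2=M] -> [I,I,M]
Op 7: C2 read [C2 read: already in M, no change] -> [I,I,M]
Op 8: C0 write [C0 write: invalidate ['C2=M'] -> C0=M] -> [M,I,I]
Op 9: C1 read [C1 read from I: others=['C0=M'] -> C1=S, others downsized to S] -> [S,S,I]
  -> First S state at op 9; remaining ops need not be traced.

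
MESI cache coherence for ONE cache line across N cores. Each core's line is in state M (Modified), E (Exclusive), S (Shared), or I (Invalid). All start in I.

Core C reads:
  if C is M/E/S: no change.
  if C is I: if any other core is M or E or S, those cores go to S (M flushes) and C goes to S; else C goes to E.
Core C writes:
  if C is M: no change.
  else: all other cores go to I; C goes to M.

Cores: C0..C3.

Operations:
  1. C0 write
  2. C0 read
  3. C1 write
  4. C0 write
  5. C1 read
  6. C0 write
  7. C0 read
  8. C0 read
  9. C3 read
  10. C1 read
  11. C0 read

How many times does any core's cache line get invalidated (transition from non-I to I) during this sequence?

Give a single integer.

Op 1: C0 write [C0 write: invalidate none -> C0=M] -> [M,I,I,I] (invalidations this op: 0; running total: 0)
Op 2: C0 read [C0 read: already in M, no change] -> [M,I,I,I] (invalidations this op: 0; running total: 0)
Op 3: C1 write [C1 write: invalidate ['C0=M'] -> C1=M] -> [I,M,I,I] (invalidations this op: 1; running total: 1)
Op 4: C0 write [C0 write: invalidate ['C1=M'] -> C0=M] -> [M,I,I,I] (invalidations this op: 1; running total: 2)
Op 5: C1 read [C1 read from I: others=['C0=M'] -> C1=S, others downsized to S] -> [S,S,I,I] (invalidations this op: 0; running total: 2)
Op 6: C0 write [C0 write: invalidate ['C1=S'] -> C0=M] -> [M,I,I,I] (invalidations this op: 1; running total: 3)
Op 7: C0 read [C0 read: already in M, no change] -> [M,I,I,I] (invalidations this op: 0; running total: 3)
Op 8: C0 read [C0 read: already in M, no change] -> [M,I,I,I] (invalidations this op: 0; running total: 3)
Op 9: C3 read [C3 read from I: others=['C0=M'] -> C3=S, others downsized to S] -> [S,I,I,S] (invalidations this op: 0; running total: 3)
Op 10: C1 read [C1 read from I: others=['C0=S', 'C3=S'] -> C1=S, others downsized to S] -> [S,S,I,S] (invalidations this op: 0; running total: 3)
Op 11: C0 read [C0 read: already in S, no change] -> [S,S,I,S] (invalidations this op: 0; running total: 3)

Answer: 3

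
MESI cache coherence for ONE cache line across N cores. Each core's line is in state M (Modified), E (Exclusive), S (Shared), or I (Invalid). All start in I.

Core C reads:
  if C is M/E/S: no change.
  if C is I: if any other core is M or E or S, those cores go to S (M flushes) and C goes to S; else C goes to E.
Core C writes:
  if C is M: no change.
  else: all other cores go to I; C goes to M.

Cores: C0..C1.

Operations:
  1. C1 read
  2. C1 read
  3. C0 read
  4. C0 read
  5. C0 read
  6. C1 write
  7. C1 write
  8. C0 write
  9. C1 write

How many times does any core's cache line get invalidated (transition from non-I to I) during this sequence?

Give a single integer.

Answer: 3

Derivation:
Op 1: C1 read [C1 read from I: no other sharers -> C1=E (exclusive)] -> [I,E] (invalidations this op: 0; running total: 0)
Op 2: C1 read [C1 read: already in E, no change] -> [I,E] (invalidations this op: 0; running total: 0)
Op 3: C0 read [C0 read from I: others=['C1=E'] -> C0=S, others downsized to S] -> [S,S] (invalidations this op: 0; running total: 0)
Op 4: C0 read [C0 read: already in S, no change] -> [S,S] (invalidations this op: 0; running total: 0)
Op 5: C0 read [C0 read: already in S, no change] -> [S,S] (invalidations this op: 0; running total: 0)
Op 6: C1 write [C1 write: invalidate ['C0=S'] -> C1=M] -> [I,M] (invalidations this op: 1; running total: 1)
Op 7: C1 write [C1 write: already M (modified), no change] -> [I,M] (invalidations this op: 0; running total: 1)
Op 8: C0 write [C0 write: invalidate ['C1=M'] -> C0=M] -> [M,I] (invalidations this op: 1; running total: 2)
Op 9: C1 write [C1 write: invalidate ['C0=M'] -> C1=M] -> [I,M] (invalidations this op: 1; running total: 3)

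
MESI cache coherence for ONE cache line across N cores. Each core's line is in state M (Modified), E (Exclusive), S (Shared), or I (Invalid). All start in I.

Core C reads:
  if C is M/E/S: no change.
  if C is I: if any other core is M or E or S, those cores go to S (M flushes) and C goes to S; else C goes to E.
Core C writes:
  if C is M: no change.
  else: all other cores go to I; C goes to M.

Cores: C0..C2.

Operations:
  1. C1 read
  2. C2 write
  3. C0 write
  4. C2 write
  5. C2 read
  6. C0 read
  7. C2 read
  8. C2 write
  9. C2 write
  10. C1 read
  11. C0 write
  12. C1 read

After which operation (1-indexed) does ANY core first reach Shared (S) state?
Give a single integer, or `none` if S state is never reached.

Op 1: C1 read [C1 read from I: no other sharers -> C1=E (exclusive)] -> [I,E,I]
Op 2: C2 write [C2 write: invalidate ['C1=E'] -> C2=M] -> [I,I,M]
Op 3: C0 write [C0 write: invalidate ['C2=M'] -> C0=M] -> [M,I,I]
Op 4: C2 write [C2 write: invalidate ['C0=M'] -> C2=M] -> [I,I,M]
Op 5: C2 read [C2 read: already in M, no change] -> [I,I,M]
Op 6: C0 read [C0 read from I: others=['C2=M'] -> C0=S, others downsized to S] -> [S,I,S]
  -> First S state at op 6; remaining ops need not be traced.

Answer: 6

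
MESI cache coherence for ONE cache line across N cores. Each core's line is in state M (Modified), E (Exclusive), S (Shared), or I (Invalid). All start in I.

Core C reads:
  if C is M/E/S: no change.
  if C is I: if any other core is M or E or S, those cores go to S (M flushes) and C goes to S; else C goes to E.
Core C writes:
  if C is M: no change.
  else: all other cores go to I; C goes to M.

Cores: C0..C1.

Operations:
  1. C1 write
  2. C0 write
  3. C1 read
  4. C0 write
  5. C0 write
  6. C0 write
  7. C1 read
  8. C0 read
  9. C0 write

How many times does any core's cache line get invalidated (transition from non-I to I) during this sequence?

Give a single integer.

Answer: 3

Derivation:
Op 1: C1 write [C1 write: invalidate none -> C1=M] -> [I,M] (invalidations this op: 0; running total: 0)
Op 2: C0 write [C0 write: invalidate ['C1=M'] -> C0=M] -> [M,I] (invalidations this op: 1; running total: 1)
Op 3: C1 read [C1 read from I: others=['C0=M'] -> C1=S, others downsized to S] -> [S,S] (invalidations this op: 0; running total: 1)
Op 4: C0 write [C0 write: invalidate ['C1=S'] -> C0=M] -> [M,I] (invalidations this op: 1; running total: 2)
Op 5: C0 write [C0 write: already M (modified), no change] -> [M,I] (invalidations this op: 0; running total: 2)
Op 6: C0 write [C0 write: already M (modified), no change] -> [M,I] (invalidations this op: 0; running total: 2)
Op 7: C1 read [C1 read from I: others=['C0=M'] -> C1=S, others downsized to S] -> [S,S] (invalidations this op: 0; running total: 2)
Op 8: C0 read [C0 read: already in S, no change] -> [S,S] (invalidations this op: 0; running total: 2)
Op 9: C0 write [C0 write: invalidate ['C1=S'] -> C0=M] -> [M,I] (invalidations this op: 1; running total: 3)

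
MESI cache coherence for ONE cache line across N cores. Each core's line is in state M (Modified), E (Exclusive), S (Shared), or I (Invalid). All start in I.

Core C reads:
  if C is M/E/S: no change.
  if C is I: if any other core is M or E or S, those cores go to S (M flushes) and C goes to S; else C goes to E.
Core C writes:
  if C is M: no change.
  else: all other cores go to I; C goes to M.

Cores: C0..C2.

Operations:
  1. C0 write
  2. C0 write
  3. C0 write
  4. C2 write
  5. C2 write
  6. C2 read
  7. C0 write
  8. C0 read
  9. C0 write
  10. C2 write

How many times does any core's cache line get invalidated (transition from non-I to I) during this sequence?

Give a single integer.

Answer: 3

Derivation:
Op 1: C0 write [C0 write: invalidate none -> C0=M] -> [M,I,I] (invalidations this op: 0; running total: 0)
Op 2: C0 write [C0 write: already M (modified), no change] -> [M,I,I] (invalidations this op: 0; running total: 0)
Op 3: C0 write [C0 write: already M (modified), no change] -> [M,I,I] (invalidations this op: 0; running total: 0)
Op 4: C2 write [C2 write: invalidate ['C0=M'] -> C2=M] -> [I,I,M] (invalidations this op: 1; running total: 1)
Op 5: C2 write [C2 write: already M (modified), no change] -> [I,I,M] (invalidations this op: 0; running total: 1)
Op 6: C2 read [C2 read: already in M, no change] -> [I,I,M] (invalidations this op: 0; running total: 1)
Op 7: C0 write [C0 write: invalidate ['C2=M'] -> C0=M] -> [M,I,I] (invalidations this op: 1; running total: 2)
Op 8: C0 read [C0 read: already in M, no change] -> [M,I,I] (invalidations this op: 0; running total: 2)
Op 9: C0 write [C0 write: already M (modified), no change] -> [M,I,I] (invalidations this op: 0; running total: 2)
Op 10: C2 write [C2 write: invalidate ['C0=M'] -> C2=M] -> [I,I,M] (invalidations this op: 1; running total: 3)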